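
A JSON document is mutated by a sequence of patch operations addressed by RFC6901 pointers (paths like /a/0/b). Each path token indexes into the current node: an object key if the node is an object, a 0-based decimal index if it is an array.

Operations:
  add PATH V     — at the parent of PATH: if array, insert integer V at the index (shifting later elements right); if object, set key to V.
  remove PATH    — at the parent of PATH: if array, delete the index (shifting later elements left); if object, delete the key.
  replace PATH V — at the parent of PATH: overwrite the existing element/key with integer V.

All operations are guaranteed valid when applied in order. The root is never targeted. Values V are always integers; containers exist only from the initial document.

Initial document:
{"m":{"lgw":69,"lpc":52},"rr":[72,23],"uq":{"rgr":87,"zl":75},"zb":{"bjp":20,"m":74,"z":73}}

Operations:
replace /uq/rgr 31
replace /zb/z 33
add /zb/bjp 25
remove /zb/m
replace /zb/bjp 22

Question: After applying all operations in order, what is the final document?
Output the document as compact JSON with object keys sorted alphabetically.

After op 1 (replace /uq/rgr 31): {"m":{"lgw":69,"lpc":52},"rr":[72,23],"uq":{"rgr":31,"zl":75},"zb":{"bjp":20,"m":74,"z":73}}
After op 2 (replace /zb/z 33): {"m":{"lgw":69,"lpc":52},"rr":[72,23],"uq":{"rgr":31,"zl":75},"zb":{"bjp":20,"m":74,"z":33}}
After op 3 (add /zb/bjp 25): {"m":{"lgw":69,"lpc":52},"rr":[72,23],"uq":{"rgr":31,"zl":75},"zb":{"bjp":25,"m":74,"z":33}}
After op 4 (remove /zb/m): {"m":{"lgw":69,"lpc":52},"rr":[72,23],"uq":{"rgr":31,"zl":75},"zb":{"bjp":25,"z":33}}
After op 5 (replace /zb/bjp 22): {"m":{"lgw":69,"lpc":52},"rr":[72,23],"uq":{"rgr":31,"zl":75},"zb":{"bjp":22,"z":33}}

Answer: {"m":{"lgw":69,"lpc":52},"rr":[72,23],"uq":{"rgr":31,"zl":75},"zb":{"bjp":22,"z":33}}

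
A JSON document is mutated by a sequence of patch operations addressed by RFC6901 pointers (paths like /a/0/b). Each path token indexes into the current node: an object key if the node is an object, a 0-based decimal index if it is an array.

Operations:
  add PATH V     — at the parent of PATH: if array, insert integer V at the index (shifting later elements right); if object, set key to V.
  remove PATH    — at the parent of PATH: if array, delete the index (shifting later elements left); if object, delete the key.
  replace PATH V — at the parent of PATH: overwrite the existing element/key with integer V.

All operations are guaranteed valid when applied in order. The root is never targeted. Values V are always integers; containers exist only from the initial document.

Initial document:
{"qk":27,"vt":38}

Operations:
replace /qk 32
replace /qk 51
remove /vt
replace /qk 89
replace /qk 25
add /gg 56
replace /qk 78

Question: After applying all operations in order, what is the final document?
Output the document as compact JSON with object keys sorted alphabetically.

After op 1 (replace /qk 32): {"qk":32,"vt":38}
After op 2 (replace /qk 51): {"qk":51,"vt":38}
After op 3 (remove /vt): {"qk":51}
After op 4 (replace /qk 89): {"qk":89}
After op 5 (replace /qk 25): {"qk":25}
After op 6 (add /gg 56): {"gg":56,"qk":25}
After op 7 (replace /qk 78): {"gg":56,"qk":78}

Answer: {"gg":56,"qk":78}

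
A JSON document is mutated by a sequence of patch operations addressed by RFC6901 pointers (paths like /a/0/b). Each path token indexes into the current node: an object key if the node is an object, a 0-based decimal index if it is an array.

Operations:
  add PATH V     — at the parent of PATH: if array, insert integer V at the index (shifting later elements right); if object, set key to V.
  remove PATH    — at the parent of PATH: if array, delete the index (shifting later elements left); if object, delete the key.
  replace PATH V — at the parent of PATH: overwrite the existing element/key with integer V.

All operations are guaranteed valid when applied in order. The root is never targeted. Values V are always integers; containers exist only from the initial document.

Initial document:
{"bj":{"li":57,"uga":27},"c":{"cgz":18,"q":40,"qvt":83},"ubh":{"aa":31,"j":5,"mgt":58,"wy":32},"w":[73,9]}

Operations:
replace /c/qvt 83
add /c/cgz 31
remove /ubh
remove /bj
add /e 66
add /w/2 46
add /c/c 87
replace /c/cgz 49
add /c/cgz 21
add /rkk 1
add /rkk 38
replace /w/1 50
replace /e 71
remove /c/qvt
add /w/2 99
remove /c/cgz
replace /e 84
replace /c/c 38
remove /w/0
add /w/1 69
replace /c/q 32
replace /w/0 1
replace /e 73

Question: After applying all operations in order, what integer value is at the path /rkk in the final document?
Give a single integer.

After op 1 (replace /c/qvt 83): {"bj":{"li":57,"uga":27},"c":{"cgz":18,"q":40,"qvt":83},"ubh":{"aa":31,"j":5,"mgt":58,"wy":32},"w":[73,9]}
After op 2 (add /c/cgz 31): {"bj":{"li":57,"uga":27},"c":{"cgz":31,"q":40,"qvt":83},"ubh":{"aa":31,"j":5,"mgt":58,"wy":32},"w":[73,9]}
After op 3 (remove /ubh): {"bj":{"li":57,"uga":27},"c":{"cgz":31,"q":40,"qvt":83},"w":[73,9]}
After op 4 (remove /bj): {"c":{"cgz":31,"q":40,"qvt":83},"w":[73,9]}
After op 5 (add /e 66): {"c":{"cgz":31,"q":40,"qvt":83},"e":66,"w":[73,9]}
After op 6 (add /w/2 46): {"c":{"cgz":31,"q":40,"qvt":83},"e":66,"w":[73,9,46]}
After op 7 (add /c/c 87): {"c":{"c":87,"cgz":31,"q":40,"qvt":83},"e":66,"w":[73,9,46]}
After op 8 (replace /c/cgz 49): {"c":{"c":87,"cgz":49,"q":40,"qvt":83},"e":66,"w":[73,9,46]}
After op 9 (add /c/cgz 21): {"c":{"c":87,"cgz":21,"q":40,"qvt":83},"e":66,"w":[73,9,46]}
After op 10 (add /rkk 1): {"c":{"c":87,"cgz":21,"q":40,"qvt":83},"e":66,"rkk":1,"w":[73,9,46]}
After op 11 (add /rkk 38): {"c":{"c":87,"cgz":21,"q":40,"qvt":83},"e":66,"rkk":38,"w":[73,9,46]}
After op 12 (replace /w/1 50): {"c":{"c":87,"cgz":21,"q":40,"qvt":83},"e":66,"rkk":38,"w":[73,50,46]}
After op 13 (replace /e 71): {"c":{"c":87,"cgz":21,"q":40,"qvt":83},"e":71,"rkk":38,"w":[73,50,46]}
After op 14 (remove /c/qvt): {"c":{"c":87,"cgz":21,"q":40},"e":71,"rkk":38,"w":[73,50,46]}
After op 15 (add /w/2 99): {"c":{"c":87,"cgz":21,"q":40},"e":71,"rkk":38,"w":[73,50,99,46]}
After op 16 (remove /c/cgz): {"c":{"c":87,"q":40},"e":71,"rkk":38,"w":[73,50,99,46]}
After op 17 (replace /e 84): {"c":{"c":87,"q":40},"e":84,"rkk":38,"w":[73,50,99,46]}
After op 18 (replace /c/c 38): {"c":{"c":38,"q":40},"e":84,"rkk":38,"w":[73,50,99,46]}
After op 19 (remove /w/0): {"c":{"c":38,"q":40},"e":84,"rkk":38,"w":[50,99,46]}
After op 20 (add /w/1 69): {"c":{"c":38,"q":40},"e":84,"rkk":38,"w":[50,69,99,46]}
After op 21 (replace /c/q 32): {"c":{"c":38,"q":32},"e":84,"rkk":38,"w":[50,69,99,46]}
After op 22 (replace /w/0 1): {"c":{"c":38,"q":32},"e":84,"rkk":38,"w":[1,69,99,46]}
After op 23 (replace /e 73): {"c":{"c":38,"q":32},"e":73,"rkk":38,"w":[1,69,99,46]}
Value at /rkk: 38

Answer: 38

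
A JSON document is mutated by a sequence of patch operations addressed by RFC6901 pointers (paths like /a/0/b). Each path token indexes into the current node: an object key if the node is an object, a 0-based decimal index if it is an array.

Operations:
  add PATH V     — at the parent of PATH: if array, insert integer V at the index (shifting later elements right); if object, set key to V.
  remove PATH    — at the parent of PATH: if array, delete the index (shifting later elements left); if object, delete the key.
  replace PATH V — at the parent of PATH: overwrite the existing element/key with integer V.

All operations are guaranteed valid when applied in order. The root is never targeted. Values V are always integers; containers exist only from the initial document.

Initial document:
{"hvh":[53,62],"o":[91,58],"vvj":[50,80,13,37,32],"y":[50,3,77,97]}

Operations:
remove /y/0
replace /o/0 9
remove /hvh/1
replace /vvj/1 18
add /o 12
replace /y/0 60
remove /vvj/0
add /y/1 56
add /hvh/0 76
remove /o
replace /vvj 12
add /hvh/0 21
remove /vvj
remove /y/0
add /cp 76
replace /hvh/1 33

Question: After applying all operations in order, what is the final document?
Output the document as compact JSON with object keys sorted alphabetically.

After op 1 (remove /y/0): {"hvh":[53,62],"o":[91,58],"vvj":[50,80,13,37,32],"y":[3,77,97]}
After op 2 (replace /o/0 9): {"hvh":[53,62],"o":[9,58],"vvj":[50,80,13,37,32],"y":[3,77,97]}
After op 3 (remove /hvh/1): {"hvh":[53],"o":[9,58],"vvj":[50,80,13,37,32],"y":[3,77,97]}
After op 4 (replace /vvj/1 18): {"hvh":[53],"o":[9,58],"vvj":[50,18,13,37,32],"y":[3,77,97]}
After op 5 (add /o 12): {"hvh":[53],"o":12,"vvj":[50,18,13,37,32],"y":[3,77,97]}
After op 6 (replace /y/0 60): {"hvh":[53],"o":12,"vvj":[50,18,13,37,32],"y":[60,77,97]}
After op 7 (remove /vvj/0): {"hvh":[53],"o":12,"vvj":[18,13,37,32],"y":[60,77,97]}
After op 8 (add /y/1 56): {"hvh":[53],"o":12,"vvj":[18,13,37,32],"y":[60,56,77,97]}
After op 9 (add /hvh/0 76): {"hvh":[76,53],"o":12,"vvj":[18,13,37,32],"y":[60,56,77,97]}
After op 10 (remove /o): {"hvh":[76,53],"vvj":[18,13,37,32],"y":[60,56,77,97]}
After op 11 (replace /vvj 12): {"hvh":[76,53],"vvj":12,"y":[60,56,77,97]}
After op 12 (add /hvh/0 21): {"hvh":[21,76,53],"vvj":12,"y":[60,56,77,97]}
After op 13 (remove /vvj): {"hvh":[21,76,53],"y":[60,56,77,97]}
After op 14 (remove /y/0): {"hvh":[21,76,53],"y":[56,77,97]}
After op 15 (add /cp 76): {"cp":76,"hvh":[21,76,53],"y":[56,77,97]}
After op 16 (replace /hvh/1 33): {"cp":76,"hvh":[21,33,53],"y":[56,77,97]}

Answer: {"cp":76,"hvh":[21,33,53],"y":[56,77,97]}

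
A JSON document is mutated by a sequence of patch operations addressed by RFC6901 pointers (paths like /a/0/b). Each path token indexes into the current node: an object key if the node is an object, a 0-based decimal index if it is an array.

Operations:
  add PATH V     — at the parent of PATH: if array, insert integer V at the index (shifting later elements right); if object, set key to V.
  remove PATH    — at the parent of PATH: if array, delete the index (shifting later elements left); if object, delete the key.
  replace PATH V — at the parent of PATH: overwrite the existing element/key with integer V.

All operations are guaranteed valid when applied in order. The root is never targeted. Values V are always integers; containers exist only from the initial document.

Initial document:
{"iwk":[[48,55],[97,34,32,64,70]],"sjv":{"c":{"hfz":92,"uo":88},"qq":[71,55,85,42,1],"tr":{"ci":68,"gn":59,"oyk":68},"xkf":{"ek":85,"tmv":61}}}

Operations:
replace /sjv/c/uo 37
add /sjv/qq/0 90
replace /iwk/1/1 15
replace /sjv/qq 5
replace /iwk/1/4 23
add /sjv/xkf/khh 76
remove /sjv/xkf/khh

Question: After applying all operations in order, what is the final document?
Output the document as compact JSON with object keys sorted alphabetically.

After op 1 (replace /sjv/c/uo 37): {"iwk":[[48,55],[97,34,32,64,70]],"sjv":{"c":{"hfz":92,"uo":37},"qq":[71,55,85,42,1],"tr":{"ci":68,"gn":59,"oyk":68},"xkf":{"ek":85,"tmv":61}}}
After op 2 (add /sjv/qq/0 90): {"iwk":[[48,55],[97,34,32,64,70]],"sjv":{"c":{"hfz":92,"uo":37},"qq":[90,71,55,85,42,1],"tr":{"ci":68,"gn":59,"oyk":68},"xkf":{"ek":85,"tmv":61}}}
After op 3 (replace /iwk/1/1 15): {"iwk":[[48,55],[97,15,32,64,70]],"sjv":{"c":{"hfz":92,"uo":37},"qq":[90,71,55,85,42,1],"tr":{"ci":68,"gn":59,"oyk":68},"xkf":{"ek":85,"tmv":61}}}
After op 4 (replace /sjv/qq 5): {"iwk":[[48,55],[97,15,32,64,70]],"sjv":{"c":{"hfz":92,"uo":37},"qq":5,"tr":{"ci":68,"gn":59,"oyk":68},"xkf":{"ek":85,"tmv":61}}}
After op 5 (replace /iwk/1/4 23): {"iwk":[[48,55],[97,15,32,64,23]],"sjv":{"c":{"hfz":92,"uo":37},"qq":5,"tr":{"ci":68,"gn":59,"oyk":68},"xkf":{"ek":85,"tmv":61}}}
After op 6 (add /sjv/xkf/khh 76): {"iwk":[[48,55],[97,15,32,64,23]],"sjv":{"c":{"hfz":92,"uo":37},"qq":5,"tr":{"ci":68,"gn":59,"oyk":68},"xkf":{"ek":85,"khh":76,"tmv":61}}}
After op 7 (remove /sjv/xkf/khh): {"iwk":[[48,55],[97,15,32,64,23]],"sjv":{"c":{"hfz":92,"uo":37},"qq":5,"tr":{"ci":68,"gn":59,"oyk":68},"xkf":{"ek":85,"tmv":61}}}

Answer: {"iwk":[[48,55],[97,15,32,64,23]],"sjv":{"c":{"hfz":92,"uo":37},"qq":5,"tr":{"ci":68,"gn":59,"oyk":68},"xkf":{"ek":85,"tmv":61}}}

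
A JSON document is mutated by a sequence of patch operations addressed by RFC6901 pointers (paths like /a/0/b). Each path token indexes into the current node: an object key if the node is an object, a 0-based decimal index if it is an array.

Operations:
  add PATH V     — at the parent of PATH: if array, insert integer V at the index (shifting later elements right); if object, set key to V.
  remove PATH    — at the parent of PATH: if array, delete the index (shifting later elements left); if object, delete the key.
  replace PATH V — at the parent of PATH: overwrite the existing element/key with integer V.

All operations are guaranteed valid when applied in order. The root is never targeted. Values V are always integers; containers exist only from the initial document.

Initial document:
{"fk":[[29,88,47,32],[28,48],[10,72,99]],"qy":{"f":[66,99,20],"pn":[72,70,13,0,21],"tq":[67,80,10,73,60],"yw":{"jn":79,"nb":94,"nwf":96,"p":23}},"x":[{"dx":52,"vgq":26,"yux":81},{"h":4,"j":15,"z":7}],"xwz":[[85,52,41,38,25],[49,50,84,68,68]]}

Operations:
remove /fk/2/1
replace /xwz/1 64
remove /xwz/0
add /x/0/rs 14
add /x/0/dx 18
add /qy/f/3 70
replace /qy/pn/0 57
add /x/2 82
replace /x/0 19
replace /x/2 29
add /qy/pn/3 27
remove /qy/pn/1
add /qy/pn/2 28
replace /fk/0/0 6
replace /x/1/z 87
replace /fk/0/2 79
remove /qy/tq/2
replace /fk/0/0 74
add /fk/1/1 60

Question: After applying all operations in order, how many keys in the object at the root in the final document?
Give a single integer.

After op 1 (remove /fk/2/1): {"fk":[[29,88,47,32],[28,48],[10,99]],"qy":{"f":[66,99,20],"pn":[72,70,13,0,21],"tq":[67,80,10,73,60],"yw":{"jn":79,"nb":94,"nwf":96,"p":23}},"x":[{"dx":52,"vgq":26,"yux":81},{"h":4,"j":15,"z":7}],"xwz":[[85,52,41,38,25],[49,50,84,68,68]]}
After op 2 (replace /xwz/1 64): {"fk":[[29,88,47,32],[28,48],[10,99]],"qy":{"f":[66,99,20],"pn":[72,70,13,0,21],"tq":[67,80,10,73,60],"yw":{"jn":79,"nb":94,"nwf":96,"p":23}},"x":[{"dx":52,"vgq":26,"yux":81},{"h":4,"j":15,"z":7}],"xwz":[[85,52,41,38,25],64]}
After op 3 (remove /xwz/0): {"fk":[[29,88,47,32],[28,48],[10,99]],"qy":{"f":[66,99,20],"pn":[72,70,13,0,21],"tq":[67,80,10,73,60],"yw":{"jn":79,"nb":94,"nwf":96,"p":23}},"x":[{"dx":52,"vgq":26,"yux":81},{"h":4,"j":15,"z":7}],"xwz":[64]}
After op 4 (add /x/0/rs 14): {"fk":[[29,88,47,32],[28,48],[10,99]],"qy":{"f":[66,99,20],"pn":[72,70,13,0,21],"tq":[67,80,10,73,60],"yw":{"jn":79,"nb":94,"nwf":96,"p":23}},"x":[{"dx":52,"rs":14,"vgq":26,"yux":81},{"h":4,"j":15,"z":7}],"xwz":[64]}
After op 5 (add /x/0/dx 18): {"fk":[[29,88,47,32],[28,48],[10,99]],"qy":{"f":[66,99,20],"pn":[72,70,13,0,21],"tq":[67,80,10,73,60],"yw":{"jn":79,"nb":94,"nwf":96,"p":23}},"x":[{"dx":18,"rs":14,"vgq":26,"yux":81},{"h":4,"j":15,"z":7}],"xwz":[64]}
After op 6 (add /qy/f/3 70): {"fk":[[29,88,47,32],[28,48],[10,99]],"qy":{"f":[66,99,20,70],"pn":[72,70,13,0,21],"tq":[67,80,10,73,60],"yw":{"jn":79,"nb":94,"nwf":96,"p":23}},"x":[{"dx":18,"rs":14,"vgq":26,"yux":81},{"h":4,"j":15,"z":7}],"xwz":[64]}
After op 7 (replace /qy/pn/0 57): {"fk":[[29,88,47,32],[28,48],[10,99]],"qy":{"f":[66,99,20,70],"pn":[57,70,13,0,21],"tq":[67,80,10,73,60],"yw":{"jn":79,"nb":94,"nwf":96,"p":23}},"x":[{"dx":18,"rs":14,"vgq":26,"yux":81},{"h":4,"j":15,"z":7}],"xwz":[64]}
After op 8 (add /x/2 82): {"fk":[[29,88,47,32],[28,48],[10,99]],"qy":{"f":[66,99,20,70],"pn":[57,70,13,0,21],"tq":[67,80,10,73,60],"yw":{"jn":79,"nb":94,"nwf":96,"p":23}},"x":[{"dx":18,"rs":14,"vgq":26,"yux":81},{"h":4,"j":15,"z":7},82],"xwz":[64]}
After op 9 (replace /x/0 19): {"fk":[[29,88,47,32],[28,48],[10,99]],"qy":{"f":[66,99,20,70],"pn":[57,70,13,0,21],"tq":[67,80,10,73,60],"yw":{"jn":79,"nb":94,"nwf":96,"p":23}},"x":[19,{"h":4,"j":15,"z":7},82],"xwz":[64]}
After op 10 (replace /x/2 29): {"fk":[[29,88,47,32],[28,48],[10,99]],"qy":{"f":[66,99,20,70],"pn":[57,70,13,0,21],"tq":[67,80,10,73,60],"yw":{"jn":79,"nb":94,"nwf":96,"p":23}},"x":[19,{"h":4,"j":15,"z":7},29],"xwz":[64]}
After op 11 (add /qy/pn/3 27): {"fk":[[29,88,47,32],[28,48],[10,99]],"qy":{"f":[66,99,20,70],"pn":[57,70,13,27,0,21],"tq":[67,80,10,73,60],"yw":{"jn":79,"nb":94,"nwf":96,"p":23}},"x":[19,{"h":4,"j":15,"z":7},29],"xwz":[64]}
After op 12 (remove /qy/pn/1): {"fk":[[29,88,47,32],[28,48],[10,99]],"qy":{"f":[66,99,20,70],"pn":[57,13,27,0,21],"tq":[67,80,10,73,60],"yw":{"jn":79,"nb":94,"nwf":96,"p":23}},"x":[19,{"h":4,"j":15,"z":7},29],"xwz":[64]}
After op 13 (add /qy/pn/2 28): {"fk":[[29,88,47,32],[28,48],[10,99]],"qy":{"f":[66,99,20,70],"pn":[57,13,28,27,0,21],"tq":[67,80,10,73,60],"yw":{"jn":79,"nb":94,"nwf":96,"p":23}},"x":[19,{"h":4,"j":15,"z":7},29],"xwz":[64]}
After op 14 (replace /fk/0/0 6): {"fk":[[6,88,47,32],[28,48],[10,99]],"qy":{"f":[66,99,20,70],"pn":[57,13,28,27,0,21],"tq":[67,80,10,73,60],"yw":{"jn":79,"nb":94,"nwf":96,"p":23}},"x":[19,{"h":4,"j":15,"z":7},29],"xwz":[64]}
After op 15 (replace /x/1/z 87): {"fk":[[6,88,47,32],[28,48],[10,99]],"qy":{"f":[66,99,20,70],"pn":[57,13,28,27,0,21],"tq":[67,80,10,73,60],"yw":{"jn":79,"nb":94,"nwf":96,"p":23}},"x":[19,{"h":4,"j":15,"z":87},29],"xwz":[64]}
After op 16 (replace /fk/0/2 79): {"fk":[[6,88,79,32],[28,48],[10,99]],"qy":{"f":[66,99,20,70],"pn":[57,13,28,27,0,21],"tq":[67,80,10,73,60],"yw":{"jn":79,"nb":94,"nwf":96,"p":23}},"x":[19,{"h":4,"j":15,"z":87},29],"xwz":[64]}
After op 17 (remove /qy/tq/2): {"fk":[[6,88,79,32],[28,48],[10,99]],"qy":{"f":[66,99,20,70],"pn":[57,13,28,27,0,21],"tq":[67,80,73,60],"yw":{"jn":79,"nb":94,"nwf":96,"p":23}},"x":[19,{"h":4,"j":15,"z":87},29],"xwz":[64]}
After op 18 (replace /fk/0/0 74): {"fk":[[74,88,79,32],[28,48],[10,99]],"qy":{"f":[66,99,20,70],"pn":[57,13,28,27,0,21],"tq":[67,80,73,60],"yw":{"jn":79,"nb":94,"nwf":96,"p":23}},"x":[19,{"h":4,"j":15,"z":87},29],"xwz":[64]}
After op 19 (add /fk/1/1 60): {"fk":[[74,88,79,32],[28,60,48],[10,99]],"qy":{"f":[66,99,20,70],"pn":[57,13,28,27,0,21],"tq":[67,80,73,60],"yw":{"jn":79,"nb":94,"nwf":96,"p":23}},"x":[19,{"h":4,"j":15,"z":87},29],"xwz":[64]}
Size at the root: 4

Answer: 4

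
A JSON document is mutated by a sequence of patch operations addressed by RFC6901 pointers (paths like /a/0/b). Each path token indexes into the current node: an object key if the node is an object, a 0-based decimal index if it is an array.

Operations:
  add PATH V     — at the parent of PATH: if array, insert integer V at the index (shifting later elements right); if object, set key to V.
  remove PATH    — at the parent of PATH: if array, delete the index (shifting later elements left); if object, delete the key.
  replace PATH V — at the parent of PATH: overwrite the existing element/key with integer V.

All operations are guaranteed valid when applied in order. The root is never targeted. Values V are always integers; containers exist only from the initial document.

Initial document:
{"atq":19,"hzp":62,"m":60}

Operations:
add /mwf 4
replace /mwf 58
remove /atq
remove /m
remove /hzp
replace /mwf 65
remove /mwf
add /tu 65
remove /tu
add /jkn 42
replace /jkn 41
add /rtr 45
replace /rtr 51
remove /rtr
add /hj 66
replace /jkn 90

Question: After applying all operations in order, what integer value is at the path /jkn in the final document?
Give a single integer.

Answer: 90

Derivation:
After op 1 (add /mwf 4): {"atq":19,"hzp":62,"m":60,"mwf":4}
After op 2 (replace /mwf 58): {"atq":19,"hzp":62,"m":60,"mwf":58}
After op 3 (remove /atq): {"hzp":62,"m":60,"mwf":58}
After op 4 (remove /m): {"hzp":62,"mwf":58}
After op 5 (remove /hzp): {"mwf":58}
After op 6 (replace /mwf 65): {"mwf":65}
After op 7 (remove /mwf): {}
After op 8 (add /tu 65): {"tu":65}
After op 9 (remove /tu): {}
After op 10 (add /jkn 42): {"jkn":42}
After op 11 (replace /jkn 41): {"jkn":41}
After op 12 (add /rtr 45): {"jkn":41,"rtr":45}
After op 13 (replace /rtr 51): {"jkn":41,"rtr":51}
After op 14 (remove /rtr): {"jkn":41}
After op 15 (add /hj 66): {"hj":66,"jkn":41}
After op 16 (replace /jkn 90): {"hj":66,"jkn":90}
Value at /jkn: 90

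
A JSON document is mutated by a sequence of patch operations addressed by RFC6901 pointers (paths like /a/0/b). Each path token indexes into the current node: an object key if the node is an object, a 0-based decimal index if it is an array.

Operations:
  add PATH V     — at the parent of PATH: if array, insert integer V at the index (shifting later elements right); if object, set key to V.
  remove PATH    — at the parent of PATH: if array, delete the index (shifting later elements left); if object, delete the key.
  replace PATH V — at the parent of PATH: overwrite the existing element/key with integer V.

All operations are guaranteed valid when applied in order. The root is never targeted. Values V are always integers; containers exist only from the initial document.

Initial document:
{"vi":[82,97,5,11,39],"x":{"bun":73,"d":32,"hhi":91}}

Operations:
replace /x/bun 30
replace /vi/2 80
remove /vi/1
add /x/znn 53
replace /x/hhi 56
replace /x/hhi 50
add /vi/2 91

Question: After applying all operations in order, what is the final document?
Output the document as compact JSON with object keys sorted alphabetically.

After op 1 (replace /x/bun 30): {"vi":[82,97,5,11,39],"x":{"bun":30,"d":32,"hhi":91}}
After op 2 (replace /vi/2 80): {"vi":[82,97,80,11,39],"x":{"bun":30,"d":32,"hhi":91}}
After op 3 (remove /vi/1): {"vi":[82,80,11,39],"x":{"bun":30,"d":32,"hhi":91}}
After op 4 (add /x/znn 53): {"vi":[82,80,11,39],"x":{"bun":30,"d":32,"hhi":91,"znn":53}}
After op 5 (replace /x/hhi 56): {"vi":[82,80,11,39],"x":{"bun":30,"d":32,"hhi":56,"znn":53}}
After op 6 (replace /x/hhi 50): {"vi":[82,80,11,39],"x":{"bun":30,"d":32,"hhi":50,"znn":53}}
After op 7 (add /vi/2 91): {"vi":[82,80,91,11,39],"x":{"bun":30,"d":32,"hhi":50,"znn":53}}

Answer: {"vi":[82,80,91,11,39],"x":{"bun":30,"d":32,"hhi":50,"znn":53}}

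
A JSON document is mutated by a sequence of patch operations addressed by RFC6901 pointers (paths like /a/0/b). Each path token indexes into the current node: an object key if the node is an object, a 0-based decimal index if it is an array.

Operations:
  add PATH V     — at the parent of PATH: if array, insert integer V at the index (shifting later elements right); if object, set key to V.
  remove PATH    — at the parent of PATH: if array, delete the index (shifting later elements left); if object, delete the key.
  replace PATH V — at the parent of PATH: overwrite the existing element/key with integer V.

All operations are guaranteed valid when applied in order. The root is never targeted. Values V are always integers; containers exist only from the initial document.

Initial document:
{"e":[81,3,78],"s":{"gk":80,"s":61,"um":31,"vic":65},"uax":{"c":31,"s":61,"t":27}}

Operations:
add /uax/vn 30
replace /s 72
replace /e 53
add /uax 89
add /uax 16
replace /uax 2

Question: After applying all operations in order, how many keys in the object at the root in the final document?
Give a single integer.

After op 1 (add /uax/vn 30): {"e":[81,3,78],"s":{"gk":80,"s":61,"um":31,"vic":65},"uax":{"c":31,"s":61,"t":27,"vn":30}}
After op 2 (replace /s 72): {"e":[81,3,78],"s":72,"uax":{"c":31,"s":61,"t":27,"vn":30}}
After op 3 (replace /e 53): {"e":53,"s":72,"uax":{"c":31,"s":61,"t":27,"vn":30}}
After op 4 (add /uax 89): {"e":53,"s":72,"uax":89}
After op 5 (add /uax 16): {"e":53,"s":72,"uax":16}
After op 6 (replace /uax 2): {"e":53,"s":72,"uax":2}
Size at the root: 3

Answer: 3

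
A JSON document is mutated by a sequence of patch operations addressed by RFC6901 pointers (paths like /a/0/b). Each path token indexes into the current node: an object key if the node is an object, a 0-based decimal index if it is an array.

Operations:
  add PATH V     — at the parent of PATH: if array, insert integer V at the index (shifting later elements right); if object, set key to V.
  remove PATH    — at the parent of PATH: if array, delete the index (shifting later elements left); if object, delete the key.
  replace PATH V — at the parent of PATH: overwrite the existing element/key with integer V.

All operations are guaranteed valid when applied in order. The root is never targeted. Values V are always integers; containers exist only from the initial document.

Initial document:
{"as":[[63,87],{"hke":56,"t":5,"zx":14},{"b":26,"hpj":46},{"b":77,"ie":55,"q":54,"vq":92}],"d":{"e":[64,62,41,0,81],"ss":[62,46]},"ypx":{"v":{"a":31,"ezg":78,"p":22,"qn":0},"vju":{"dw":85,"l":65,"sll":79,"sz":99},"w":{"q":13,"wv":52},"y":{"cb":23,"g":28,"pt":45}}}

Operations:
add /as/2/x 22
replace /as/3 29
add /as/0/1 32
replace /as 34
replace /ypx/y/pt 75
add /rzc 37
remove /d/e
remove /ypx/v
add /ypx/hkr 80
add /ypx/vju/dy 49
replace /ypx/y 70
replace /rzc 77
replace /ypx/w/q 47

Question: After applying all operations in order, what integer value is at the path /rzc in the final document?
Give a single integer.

After op 1 (add /as/2/x 22): {"as":[[63,87],{"hke":56,"t":5,"zx":14},{"b":26,"hpj":46,"x":22},{"b":77,"ie":55,"q":54,"vq":92}],"d":{"e":[64,62,41,0,81],"ss":[62,46]},"ypx":{"v":{"a":31,"ezg":78,"p":22,"qn":0},"vju":{"dw":85,"l":65,"sll":79,"sz":99},"w":{"q":13,"wv":52},"y":{"cb":23,"g":28,"pt":45}}}
After op 2 (replace /as/3 29): {"as":[[63,87],{"hke":56,"t":5,"zx":14},{"b":26,"hpj":46,"x":22},29],"d":{"e":[64,62,41,0,81],"ss":[62,46]},"ypx":{"v":{"a":31,"ezg":78,"p":22,"qn":0},"vju":{"dw":85,"l":65,"sll":79,"sz":99},"w":{"q":13,"wv":52},"y":{"cb":23,"g":28,"pt":45}}}
After op 3 (add /as/0/1 32): {"as":[[63,32,87],{"hke":56,"t":5,"zx":14},{"b":26,"hpj":46,"x":22},29],"d":{"e":[64,62,41,0,81],"ss":[62,46]},"ypx":{"v":{"a":31,"ezg":78,"p":22,"qn":0},"vju":{"dw":85,"l":65,"sll":79,"sz":99},"w":{"q":13,"wv":52},"y":{"cb":23,"g":28,"pt":45}}}
After op 4 (replace /as 34): {"as":34,"d":{"e":[64,62,41,0,81],"ss":[62,46]},"ypx":{"v":{"a":31,"ezg":78,"p":22,"qn":0},"vju":{"dw":85,"l":65,"sll":79,"sz":99},"w":{"q":13,"wv":52},"y":{"cb":23,"g":28,"pt":45}}}
After op 5 (replace /ypx/y/pt 75): {"as":34,"d":{"e":[64,62,41,0,81],"ss":[62,46]},"ypx":{"v":{"a":31,"ezg":78,"p":22,"qn":0},"vju":{"dw":85,"l":65,"sll":79,"sz":99},"w":{"q":13,"wv":52},"y":{"cb":23,"g":28,"pt":75}}}
After op 6 (add /rzc 37): {"as":34,"d":{"e":[64,62,41,0,81],"ss":[62,46]},"rzc":37,"ypx":{"v":{"a":31,"ezg":78,"p":22,"qn":0},"vju":{"dw":85,"l":65,"sll":79,"sz":99},"w":{"q":13,"wv":52},"y":{"cb":23,"g":28,"pt":75}}}
After op 7 (remove /d/e): {"as":34,"d":{"ss":[62,46]},"rzc":37,"ypx":{"v":{"a":31,"ezg":78,"p":22,"qn":0},"vju":{"dw":85,"l":65,"sll":79,"sz":99},"w":{"q":13,"wv":52},"y":{"cb":23,"g":28,"pt":75}}}
After op 8 (remove /ypx/v): {"as":34,"d":{"ss":[62,46]},"rzc":37,"ypx":{"vju":{"dw":85,"l":65,"sll":79,"sz":99},"w":{"q":13,"wv":52},"y":{"cb":23,"g":28,"pt":75}}}
After op 9 (add /ypx/hkr 80): {"as":34,"d":{"ss":[62,46]},"rzc":37,"ypx":{"hkr":80,"vju":{"dw":85,"l":65,"sll":79,"sz":99},"w":{"q":13,"wv":52},"y":{"cb":23,"g":28,"pt":75}}}
After op 10 (add /ypx/vju/dy 49): {"as":34,"d":{"ss":[62,46]},"rzc":37,"ypx":{"hkr":80,"vju":{"dw":85,"dy":49,"l":65,"sll":79,"sz":99},"w":{"q":13,"wv":52},"y":{"cb":23,"g":28,"pt":75}}}
After op 11 (replace /ypx/y 70): {"as":34,"d":{"ss":[62,46]},"rzc":37,"ypx":{"hkr":80,"vju":{"dw":85,"dy":49,"l":65,"sll":79,"sz":99},"w":{"q":13,"wv":52},"y":70}}
After op 12 (replace /rzc 77): {"as":34,"d":{"ss":[62,46]},"rzc":77,"ypx":{"hkr":80,"vju":{"dw":85,"dy":49,"l":65,"sll":79,"sz":99},"w":{"q":13,"wv":52},"y":70}}
After op 13 (replace /ypx/w/q 47): {"as":34,"d":{"ss":[62,46]},"rzc":77,"ypx":{"hkr":80,"vju":{"dw":85,"dy":49,"l":65,"sll":79,"sz":99},"w":{"q":47,"wv":52},"y":70}}
Value at /rzc: 77

Answer: 77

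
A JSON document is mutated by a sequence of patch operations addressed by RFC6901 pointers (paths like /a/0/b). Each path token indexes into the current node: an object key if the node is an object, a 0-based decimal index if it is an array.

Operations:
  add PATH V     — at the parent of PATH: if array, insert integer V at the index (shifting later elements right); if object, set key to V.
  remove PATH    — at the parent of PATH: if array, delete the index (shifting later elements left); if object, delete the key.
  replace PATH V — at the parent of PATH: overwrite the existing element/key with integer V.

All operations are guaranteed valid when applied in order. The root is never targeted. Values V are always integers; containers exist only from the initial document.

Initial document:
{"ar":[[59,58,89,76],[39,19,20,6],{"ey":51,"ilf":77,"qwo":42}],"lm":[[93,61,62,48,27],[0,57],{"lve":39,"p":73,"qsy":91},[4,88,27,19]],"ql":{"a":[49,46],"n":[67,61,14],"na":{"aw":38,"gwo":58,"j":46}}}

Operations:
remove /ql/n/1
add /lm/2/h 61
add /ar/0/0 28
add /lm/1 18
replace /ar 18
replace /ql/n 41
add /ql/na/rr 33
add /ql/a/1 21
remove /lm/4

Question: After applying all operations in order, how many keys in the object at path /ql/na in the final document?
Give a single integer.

After op 1 (remove /ql/n/1): {"ar":[[59,58,89,76],[39,19,20,6],{"ey":51,"ilf":77,"qwo":42}],"lm":[[93,61,62,48,27],[0,57],{"lve":39,"p":73,"qsy":91},[4,88,27,19]],"ql":{"a":[49,46],"n":[67,14],"na":{"aw":38,"gwo":58,"j":46}}}
After op 2 (add /lm/2/h 61): {"ar":[[59,58,89,76],[39,19,20,6],{"ey":51,"ilf":77,"qwo":42}],"lm":[[93,61,62,48,27],[0,57],{"h":61,"lve":39,"p":73,"qsy":91},[4,88,27,19]],"ql":{"a":[49,46],"n":[67,14],"na":{"aw":38,"gwo":58,"j":46}}}
After op 3 (add /ar/0/0 28): {"ar":[[28,59,58,89,76],[39,19,20,6],{"ey":51,"ilf":77,"qwo":42}],"lm":[[93,61,62,48,27],[0,57],{"h":61,"lve":39,"p":73,"qsy":91},[4,88,27,19]],"ql":{"a":[49,46],"n":[67,14],"na":{"aw":38,"gwo":58,"j":46}}}
After op 4 (add /lm/1 18): {"ar":[[28,59,58,89,76],[39,19,20,6],{"ey":51,"ilf":77,"qwo":42}],"lm":[[93,61,62,48,27],18,[0,57],{"h":61,"lve":39,"p":73,"qsy":91},[4,88,27,19]],"ql":{"a":[49,46],"n":[67,14],"na":{"aw":38,"gwo":58,"j":46}}}
After op 5 (replace /ar 18): {"ar":18,"lm":[[93,61,62,48,27],18,[0,57],{"h":61,"lve":39,"p":73,"qsy":91},[4,88,27,19]],"ql":{"a":[49,46],"n":[67,14],"na":{"aw":38,"gwo":58,"j":46}}}
After op 6 (replace /ql/n 41): {"ar":18,"lm":[[93,61,62,48,27],18,[0,57],{"h":61,"lve":39,"p":73,"qsy":91},[4,88,27,19]],"ql":{"a":[49,46],"n":41,"na":{"aw":38,"gwo":58,"j":46}}}
After op 7 (add /ql/na/rr 33): {"ar":18,"lm":[[93,61,62,48,27],18,[0,57],{"h":61,"lve":39,"p":73,"qsy":91},[4,88,27,19]],"ql":{"a":[49,46],"n":41,"na":{"aw":38,"gwo":58,"j":46,"rr":33}}}
After op 8 (add /ql/a/1 21): {"ar":18,"lm":[[93,61,62,48,27],18,[0,57],{"h":61,"lve":39,"p":73,"qsy":91},[4,88,27,19]],"ql":{"a":[49,21,46],"n":41,"na":{"aw":38,"gwo":58,"j":46,"rr":33}}}
After op 9 (remove /lm/4): {"ar":18,"lm":[[93,61,62,48,27],18,[0,57],{"h":61,"lve":39,"p":73,"qsy":91}],"ql":{"a":[49,21,46],"n":41,"na":{"aw":38,"gwo":58,"j":46,"rr":33}}}
Size at path /ql/na: 4

Answer: 4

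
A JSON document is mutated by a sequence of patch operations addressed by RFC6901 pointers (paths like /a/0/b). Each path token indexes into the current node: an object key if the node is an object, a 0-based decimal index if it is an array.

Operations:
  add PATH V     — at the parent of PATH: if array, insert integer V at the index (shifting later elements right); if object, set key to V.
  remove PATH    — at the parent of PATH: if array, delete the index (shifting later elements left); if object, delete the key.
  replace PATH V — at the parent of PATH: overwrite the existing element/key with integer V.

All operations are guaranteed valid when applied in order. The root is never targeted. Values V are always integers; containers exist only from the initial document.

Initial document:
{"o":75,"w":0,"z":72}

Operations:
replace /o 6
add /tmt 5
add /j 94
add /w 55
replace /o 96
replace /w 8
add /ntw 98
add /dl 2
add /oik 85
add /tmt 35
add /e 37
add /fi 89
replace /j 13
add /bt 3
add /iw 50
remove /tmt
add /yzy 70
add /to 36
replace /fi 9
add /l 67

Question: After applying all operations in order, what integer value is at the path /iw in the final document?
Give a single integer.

After op 1 (replace /o 6): {"o":6,"w":0,"z":72}
After op 2 (add /tmt 5): {"o":6,"tmt":5,"w":0,"z":72}
After op 3 (add /j 94): {"j":94,"o":6,"tmt":5,"w":0,"z":72}
After op 4 (add /w 55): {"j":94,"o":6,"tmt":5,"w":55,"z":72}
After op 5 (replace /o 96): {"j":94,"o":96,"tmt":5,"w":55,"z":72}
After op 6 (replace /w 8): {"j":94,"o":96,"tmt":5,"w":8,"z":72}
After op 7 (add /ntw 98): {"j":94,"ntw":98,"o":96,"tmt":5,"w":8,"z":72}
After op 8 (add /dl 2): {"dl":2,"j":94,"ntw":98,"o":96,"tmt":5,"w":8,"z":72}
After op 9 (add /oik 85): {"dl":2,"j":94,"ntw":98,"o":96,"oik":85,"tmt":5,"w":8,"z":72}
After op 10 (add /tmt 35): {"dl":2,"j":94,"ntw":98,"o":96,"oik":85,"tmt":35,"w":8,"z":72}
After op 11 (add /e 37): {"dl":2,"e":37,"j":94,"ntw":98,"o":96,"oik":85,"tmt":35,"w":8,"z":72}
After op 12 (add /fi 89): {"dl":2,"e":37,"fi":89,"j":94,"ntw":98,"o":96,"oik":85,"tmt":35,"w":8,"z":72}
After op 13 (replace /j 13): {"dl":2,"e":37,"fi":89,"j":13,"ntw":98,"o":96,"oik":85,"tmt":35,"w":8,"z":72}
After op 14 (add /bt 3): {"bt":3,"dl":2,"e":37,"fi":89,"j":13,"ntw":98,"o":96,"oik":85,"tmt":35,"w":8,"z":72}
After op 15 (add /iw 50): {"bt":3,"dl":2,"e":37,"fi":89,"iw":50,"j":13,"ntw":98,"o":96,"oik":85,"tmt":35,"w":8,"z":72}
After op 16 (remove /tmt): {"bt":3,"dl":2,"e":37,"fi":89,"iw":50,"j":13,"ntw":98,"o":96,"oik":85,"w":8,"z":72}
After op 17 (add /yzy 70): {"bt":3,"dl":2,"e":37,"fi":89,"iw":50,"j":13,"ntw":98,"o":96,"oik":85,"w":8,"yzy":70,"z":72}
After op 18 (add /to 36): {"bt":3,"dl":2,"e":37,"fi":89,"iw":50,"j":13,"ntw":98,"o":96,"oik":85,"to":36,"w":8,"yzy":70,"z":72}
After op 19 (replace /fi 9): {"bt":3,"dl":2,"e":37,"fi":9,"iw":50,"j":13,"ntw":98,"o":96,"oik":85,"to":36,"w":8,"yzy":70,"z":72}
After op 20 (add /l 67): {"bt":3,"dl":2,"e":37,"fi":9,"iw":50,"j":13,"l":67,"ntw":98,"o":96,"oik":85,"to":36,"w":8,"yzy":70,"z":72}
Value at /iw: 50

Answer: 50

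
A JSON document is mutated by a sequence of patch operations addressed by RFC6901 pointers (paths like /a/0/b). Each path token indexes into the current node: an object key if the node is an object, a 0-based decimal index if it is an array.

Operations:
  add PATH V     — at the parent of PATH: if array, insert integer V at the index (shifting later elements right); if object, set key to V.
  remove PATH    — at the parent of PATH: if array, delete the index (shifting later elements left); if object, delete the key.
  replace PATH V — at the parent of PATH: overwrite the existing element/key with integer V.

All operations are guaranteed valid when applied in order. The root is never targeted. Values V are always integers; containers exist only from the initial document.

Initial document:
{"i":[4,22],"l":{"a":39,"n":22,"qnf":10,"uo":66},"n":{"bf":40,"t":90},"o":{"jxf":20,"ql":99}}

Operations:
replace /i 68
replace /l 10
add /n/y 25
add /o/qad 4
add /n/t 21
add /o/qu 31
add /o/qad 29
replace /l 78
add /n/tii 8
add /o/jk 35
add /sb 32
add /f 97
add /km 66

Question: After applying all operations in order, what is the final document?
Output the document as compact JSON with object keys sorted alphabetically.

After op 1 (replace /i 68): {"i":68,"l":{"a":39,"n":22,"qnf":10,"uo":66},"n":{"bf":40,"t":90},"o":{"jxf":20,"ql":99}}
After op 2 (replace /l 10): {"i":68,"l":10,"n":{"bf":40,"t":90},"o":{"jxf":20,"ql":99}}
After op 3 (add /n/y 25): {"i":68,"l":10,"n":{"bf":40,"t":90,"y":25},"o":{"jxf":20,"ql":99}}
After op 4 (add /o/qad 4): {"i":68,"l":10,"n":{"bf":40,"t":90,"y":25},"o":{"jxf":20,"qad":4,"ql":99}}
After op 5 (add /n/t 21): {"i":68,"l":10,"n":{"bf":40,"t":21,"y":25},"o":{"jxf":20,"qad":4,"ql":99}}
After op 6 (add /o/qu 31): {"i":68,"l":10,"n":{"bf":40,"t":21,"y":25},"o":{"jxf":20,"qad":4,"ql":99,"qu":31}}
After op 7 (add /o/qad 29): {"i":68,"l":10,"n":{"bf":40,"t":21,"y":25},"o":{"jxf":20,"qad":29,"ql":99,"qu":31}}
After op 8 (replace /l 78): {"i":68,"l":78,"n":{"bf":40,"t":21,"y":25},"o":{"jxf":20,"qad":29,"ql":99,"qu":31}}
After op 9 (add /n/tii 8): {"i":68,"l":78,"n":{"bf":40,"t":21,"tii":8,"y":25},"o":{"jxf":20,"qad":29,"ql":99,"qu":31}}
After op 10 (add /o/jk 35): {"i":68,"l":78,"n":{"bf":40,"t":21,"tii":8,"y":25},"o":{"jk":35,"jxf":20,"qad":29,"ql":99,"qu":31}}
After op 11 (add /sb 32): {"i":68,"l":78,"n":{"bf":40,"t":21,"tii":8,"y":25},"o":{"jk":35,"jxf":20,"qad":29,"ql":99,"qu":31},"sb":32}
After op 12 (add /f 97): {"f":97,"i":68,"l":78,"n":{"bf":40,"t":21,"tii":8,"y":25},"o":{"jk":35,"jxf":20,"qad":29,"ql":99,"qu":31},"sb":32}
After op 13 (add /km 66): {"f":97,"i":68,"km":66,"l":78,"n":{"bf":40,"t":21,"tii":8,"y":25},"o":{"jk":35,"jxf":20,"qad":29,"ql":99,"qu":31},"sb":32}

Answer: {"f":97,"i":68,"km":66,"l":78,"n":{"bf":40,"t":21,"tii":8,"y":25},"o":{"jk":35,"jxf":20,"qad":29,"ql":99,"qu":31},"sb":32}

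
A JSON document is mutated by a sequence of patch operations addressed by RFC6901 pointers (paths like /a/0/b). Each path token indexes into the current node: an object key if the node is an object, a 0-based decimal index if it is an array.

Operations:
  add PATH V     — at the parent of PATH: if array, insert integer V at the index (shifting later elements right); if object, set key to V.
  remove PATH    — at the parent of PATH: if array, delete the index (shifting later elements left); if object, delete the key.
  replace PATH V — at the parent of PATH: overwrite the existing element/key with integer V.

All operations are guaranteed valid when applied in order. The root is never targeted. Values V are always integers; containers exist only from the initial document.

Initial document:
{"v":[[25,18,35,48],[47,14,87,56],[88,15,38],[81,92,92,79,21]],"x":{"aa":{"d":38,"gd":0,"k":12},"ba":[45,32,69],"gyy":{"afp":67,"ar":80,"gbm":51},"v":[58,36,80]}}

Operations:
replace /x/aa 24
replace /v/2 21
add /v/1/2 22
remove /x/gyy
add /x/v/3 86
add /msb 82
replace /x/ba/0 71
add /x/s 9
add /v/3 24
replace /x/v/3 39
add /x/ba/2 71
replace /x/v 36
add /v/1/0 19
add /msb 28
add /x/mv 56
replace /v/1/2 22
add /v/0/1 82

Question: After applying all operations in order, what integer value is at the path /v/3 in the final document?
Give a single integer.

After op 1 (replace /x/aa 24): {"v":[[25,18,35,48],[47,14,87,56],[88,15,38],[81,92,92,79,21]],"x":{"aa":24,"ba":[45,32,69],"gyy":{"afp":67,"ar":80,"gbm":51},"v":[58,36,80]}}
After op 2 (replace /v/2 21): {"v":[[25,18,35,48],[47,14,87,56],21,[81,92,92,79,21]],"x":{"aa":24,"ba":[45,32,69],"gyy":{"afp":67,"ar":80,"gbm":51},"v":[58,36,80]}}
After op 3 (add /v/1/2 22): {"v":[[25,18,35,48],[47,14,22,87,56],21,[81,92,92,79,21]],"x":{"aa":24,"ba":[45,32,69],"gyy":{"afp":67,"ar":80,"gbm":51},"v":[58,36,80]}}
After op 4 (remove /x/gyy): {"v":[[25,18,35,48],[47,14,22,87,56],21,[81,92,92,79,21]],"x":{"aa":24,"ba":[45,32,69],"v":[58,36,80]}}
After op 5 (add /x/v/3 86): {"v":[[25,18,35,48],[47,14,22,87,56],21,[81,92,92,79,21]],"x":{"aa":24,"ba":[45,32,69],"v":[58,36,80,86]}}
After op 6 (add /msb 82): {"msb":82,"v":[[25,18,35,48],[47,14,22,87,56],21,[81,92,92,79,21]],"x":{"aa":24,"ba":[45,32,69],"v":[58,36,80,86]}}
After op 7 (replace /x/ba/0 71): {"msb":82,"v":[[25,18,35,48],[47,14,22,87,56],21,[81,92,92,79,21]],"x":{"aa":24,"ba":[71,32,69],"v":[58,36,80,86]}}
After op 8 (add /x/s 9): {"msb":82,"v":[[25,18,35,48],[47,14,22,87,56],21,[81,92,92,79,21]],"x":{"aa":24,"ba":[71,32,69],"s":9,"v":[58,36,80,86]}}
After op 9 (add /v/3 24): {"msb":82,"v":[[25,18,35,48],[47,14,22,87,56],21,24,[81,92,92,79,21]],"x":{"aa":24,"ba":[71,32,69],"s":9,"v":[58,36,80,86]}}
After op 10 (replace /x/v/3 39): {"msb":82,"v":[[25,18,35,48],[47,14,22,87,56],21,24,[81,92,92,79,21]],"x":{"aa":24,"ba":[71,32,69],"s":9,"v":[58,36,80,39]}}
After op 11 (add /x/ba/2 71): {"msb":82,"v":[[25,18,35,48],[47,14,22,87,56],21,24,[81,92,92,79,21]],"x":{"aa":24,"ba":[71,32,71,69],"s":9,"v":[58,36,80,39]}}
After op 12 (replace /x/v 36): {"msb":82,"v":[[25,18,35,48],[47,14,22,87,56],21,24,[81,92,92,79,21]],"x":{"aa":24,"ba":[71,32,71,69],"s":9,"v":36}}
After op 13 (add /v/1/0 19): {"msb":82,"v":[[25,18,35,48],[19,47,14,22,87,56],21,24,[81,92,92,79,21]],"x":{"aa":24,"ba":[71,32,71,69],"s":9,"v":36}}
After op 14 (add /msb 28): {"msb":28,"v":[[25,18,35,48],[19,47,14,22,87,56],21,24,[81,92,92,79,21]],"x":{"aa":24,"ba":[71,32,71,69],"s":9,"v":36}}
After op 15 (add /x/mv 56): {"msb":28,"v":[[25,18,35,48],[19,47,14,22,87,56],21,24,[81,92,92,79,21]],"x":{"aa":24,"ba":[71,32,71,69],"mv":56,"s":9,"v":36}}
After op 16 (replace /v/1/2 22): {"msb":28,"v":[[25,18,35,48],[19,47,22,22,87,56],21,24,[81,92,92,79,21]],"x":{"aa":24,"ba":[71,32,71,69],"mv":56,"s":9,"v":36}}
After op 17 (add /v/0/1 82): {"msb":28,"v":[[25,82,18,35,48],[19,47,22,22,87,56],21,24,[81,92,92,79,21]],"x":{"aa":24,"ba":[71,32,71,69],"mv":56,"s":9,"v":36}}
Value at /v/3: 24

Answer: 24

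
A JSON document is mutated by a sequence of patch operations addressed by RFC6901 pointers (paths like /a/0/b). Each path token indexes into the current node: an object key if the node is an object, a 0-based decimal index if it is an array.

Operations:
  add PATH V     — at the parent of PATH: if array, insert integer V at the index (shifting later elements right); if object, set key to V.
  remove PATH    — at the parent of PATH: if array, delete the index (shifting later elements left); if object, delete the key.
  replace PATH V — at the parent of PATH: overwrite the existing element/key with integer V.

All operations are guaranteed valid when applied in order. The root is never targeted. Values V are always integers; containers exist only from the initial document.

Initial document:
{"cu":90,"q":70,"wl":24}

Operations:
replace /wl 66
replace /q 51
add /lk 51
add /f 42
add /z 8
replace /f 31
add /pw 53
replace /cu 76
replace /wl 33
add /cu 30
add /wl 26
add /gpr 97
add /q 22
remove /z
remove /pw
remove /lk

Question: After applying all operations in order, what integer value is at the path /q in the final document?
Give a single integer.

Answer: 22

Derivation:
After op 1 (replace /wl 66): {"cu":90,"q":70,"wl":66}
After op 2 (replace /q 51): {"cu":90,"q":51,"wl":66}
After op 3 (add /lk 51): {"cu":90,"lk":51,"q":51,"wl":66}
After op 4 (add /f 42): {"cu":90,"f":42,"lk":51,"q":51,"wl":66}
After op 5 (add /z 8): {"cu":90,"f":42,"lk":51,"q":51,"wl":66,"z":8}
After op 6 (replace /f 31): {"cu":90,"f":31,"lk":51,"q":51,"wl":66,"z":8}
After op 7 (add /pw 53): {"cu":90,"f":31,"lk":51,"pw":53,"q":51,"wl":66,"z":8}
After op 8 (replace /cu 76): {"cu":76,"f":31,"lk":51,"pw":53,"q":51,"wl":66,"z":8}
After op 9 (replace /wl 33): {"cu":76,"f":31,"lk":51,"pw":53,"q":51,"wl":33,"z":8}
After op 10 (add /cu 30): {"cu":30,"f":31,"lk":51,"pw":53,"q":51,"wl":33,"z":8}
After op 11 (add /wl 26): {"cu":30,"f":31,"lk":51,"pw":53,"q":51,"wl":26,"z":8}
After op 12 (add /gpr 97): {"cu":30,"f":31,"gpr":97,"lk":51,"pw":53,"q":51,"wl":26,"z":8}
After op 13 (add /q 22): {"cu":30,"f":31,"gpr":97,"lk":51,"pw":53,"q":22,"wl":26,"z":8}
After op 14 (remove /z): {"cu":30,"f":31,"gpr":97,"lk":51,"pw":53,"q":22,"wl":26}
After op 15 (remove /pw): {"cu":30,"f":31,"gpr":97,"lk":51,"q":22,"wl":26}
After op 16 (remove /lk): {"cu":30,"f":31,"gpr":97,"q":22,"wl":26}
Value at /q: 22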